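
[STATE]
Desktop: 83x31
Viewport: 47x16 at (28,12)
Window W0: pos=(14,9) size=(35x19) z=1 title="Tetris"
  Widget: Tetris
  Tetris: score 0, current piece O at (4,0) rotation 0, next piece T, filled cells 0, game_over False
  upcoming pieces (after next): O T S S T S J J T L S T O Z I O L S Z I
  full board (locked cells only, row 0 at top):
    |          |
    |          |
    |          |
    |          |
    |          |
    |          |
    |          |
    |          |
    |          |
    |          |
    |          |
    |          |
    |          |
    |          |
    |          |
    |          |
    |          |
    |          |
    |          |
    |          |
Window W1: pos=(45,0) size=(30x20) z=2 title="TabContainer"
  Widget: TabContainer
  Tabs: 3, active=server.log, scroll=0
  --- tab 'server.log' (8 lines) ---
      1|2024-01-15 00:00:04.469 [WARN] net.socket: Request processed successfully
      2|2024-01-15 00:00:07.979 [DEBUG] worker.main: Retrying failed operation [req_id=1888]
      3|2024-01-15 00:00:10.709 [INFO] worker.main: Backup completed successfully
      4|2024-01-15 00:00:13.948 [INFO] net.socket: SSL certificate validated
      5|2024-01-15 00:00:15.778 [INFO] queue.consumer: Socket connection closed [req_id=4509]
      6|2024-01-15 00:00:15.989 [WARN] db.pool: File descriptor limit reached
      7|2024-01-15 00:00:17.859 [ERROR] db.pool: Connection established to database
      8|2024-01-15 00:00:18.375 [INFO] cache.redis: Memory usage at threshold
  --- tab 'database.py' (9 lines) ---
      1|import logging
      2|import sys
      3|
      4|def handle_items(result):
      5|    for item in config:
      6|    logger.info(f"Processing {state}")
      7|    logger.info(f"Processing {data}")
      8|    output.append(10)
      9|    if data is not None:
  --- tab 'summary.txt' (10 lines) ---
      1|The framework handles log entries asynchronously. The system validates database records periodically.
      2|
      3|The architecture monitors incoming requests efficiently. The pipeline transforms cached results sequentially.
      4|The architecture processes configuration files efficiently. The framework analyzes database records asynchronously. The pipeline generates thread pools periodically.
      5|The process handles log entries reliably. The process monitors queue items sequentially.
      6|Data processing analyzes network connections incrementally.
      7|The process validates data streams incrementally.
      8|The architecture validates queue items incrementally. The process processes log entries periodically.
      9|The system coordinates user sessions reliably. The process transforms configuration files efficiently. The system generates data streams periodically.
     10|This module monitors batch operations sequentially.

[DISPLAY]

xt:              ┃2024-01-15 00:00:18.375 [INF┃
                 ┃                            ┃
▒                ┃                            ┃
                 ┃                            ┃
                 ┃                            ┃
                 ┃                            ┃
ore:             ┃                            ┃
                 ┗━━━━━━━━━━━━━━━━━━━━━━━━━━━━┛
                    ┃                          
                    ┃                          
                    ┃                          
                    ┃                          
                    ┃                          
                    ┃                          
                    ┃                          
━━━━━━━━━━━━━━━━━━━━┛                          


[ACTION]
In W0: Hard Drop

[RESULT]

xt:              ┃2024-01-15 00:00:18.375 [INF┃
                 ┃                            ┃
                 ┃                            ┃
                 ┃                            ┃
                 ┃                            ┃
                 ┃                            ┃
ore:             ┃                            ┃
                 ┗━━━━━━━━━━━━━━━━━━━━━━━━━━━━┛
                    ┃                          
                    ┃                          
                    ┃                          
                    ┃                          
                    ┃                          
                    ┃                          
                    ┃                          
━━━━━━━━━━━━━━━━━━━━┛                          


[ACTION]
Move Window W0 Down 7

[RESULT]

━━━━━━━━━━━━━━━━━┃2024-01-15 00:00:18.375 [INF┃
                 ┃                            ┃
─────────────────┃                            ┃
xt:              ┃                            ┃
                 ┃                            ┃
                 ┃                            ┃
                 ┃                            ┃
                 ┗━━━━━━━━━━━━━━━━━━━━━━━━━━━━┛
                    ┃                          
ore:                ┃                          
                    ┃                          
                    ┃                          
                    ┃                          
                    ┃                          
                    ┃                          
                    ┃                          


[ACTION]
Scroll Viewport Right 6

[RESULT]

━━━━━━━━━━━┃2024-01-15 00:00:18.375 [INF┃      
           ┃                            ┃      
───────────┃                            ┃      
           ┃                            ┃      
           ┃                            ┃      
           ┃                            ┃      
           ┃                            ┃      
           ┗━━━━━━━━━━━━━━━━━━━━━━━━━━━━┛      
              ┃                                
              ┃                                
              ┃                                
              ┃                                
              ┃                                
              ┃                                
              ┃                                
              ┃                                


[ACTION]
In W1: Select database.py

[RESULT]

━━━━━━━━━━━┃    output.append(10)       ┃      
           ┃    if data is not None:    ┃      
───────────┃                            ┃      
           ┃                            ┃      
           ┃                            ┃      
           ┃                            ┃      
           ┃                            ┃      
           ┗━━━━━━━━━━━━━━━━━━━━━━━━━━━━┛      
              ┃                                
              ┃                                
              ┃                                
              ┃                                
              ┃                                
              ┃                                
              ┃                                
              ┃                                


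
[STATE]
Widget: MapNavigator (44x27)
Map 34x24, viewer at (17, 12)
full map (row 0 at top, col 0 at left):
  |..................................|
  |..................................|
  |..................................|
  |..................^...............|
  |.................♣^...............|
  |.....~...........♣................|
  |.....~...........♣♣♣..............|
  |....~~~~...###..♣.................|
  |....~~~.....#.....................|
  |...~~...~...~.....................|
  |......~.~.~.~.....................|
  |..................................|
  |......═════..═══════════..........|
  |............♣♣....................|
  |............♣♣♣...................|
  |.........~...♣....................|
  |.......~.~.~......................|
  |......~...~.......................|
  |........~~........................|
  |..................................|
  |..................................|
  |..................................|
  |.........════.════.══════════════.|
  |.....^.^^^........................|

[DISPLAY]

                                            
     ..................................     
     ..................................     
     ..................................     
     ..................^...............     
     .................♣^...............     
     .....~...........♣................     
     .....~...........♣♣♣..............     
     ....~~~~...###..♣.................     
     ....~~~.....#.....................     
     ...~~...~...~.....................     
     ......~.~.~.~.....................     
     ..................................     
     ......═════..════@══════..........     
     ............♣♣....................     
     ............♣♣♣...................     
     .........~...♣....................     
     .......~.~.~......................     
     ......~...~.......................     
     ........~~........................     
     ..................................     
     ..................................     
     ..................................     
     .........════.════.══════════════.     
     .....^.^^^........................     
                                            
                                            


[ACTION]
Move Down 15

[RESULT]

     ......~.~.~.~.....................     
     ..................................     
     ......═════..═══════════..........     
     ............♣♣....................     
     ............♣♣♣...................     
     .........~...♣....................     
     .......~.~.~......................     
     ......~...~.......................     
     ........~~........................     
     ..................................     
     ..................................     
     ..................................     
     .........════.════.══════════════.     
     .....^.^^^.......@................     
                                            
                                            
                                            
                                            
                                            
                                            
                                            
                                            
                                            
                                            
                                            
                                            
                                            


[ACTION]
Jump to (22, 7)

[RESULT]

                                            
                                            
                                            
                                            
                                            
                                            
..................................          
..................................          
..................................          
..................^...............          
.................♣^...............          
.....~...........♣................          
.....~...........♣♣♣..............          
....~~~~...###..♣.....@...........          
....~~~.....#.....................          
...~~...~...~.....................          
......~.~.~.~.....................          
..................................          
......═════..═══════════..........          
............♣♣....................          
............♣♣♣...................          
.........~...♣....................          
.......~.~.~......................          
......~...~.......................          
........~~........................          
..................................          
..................................          


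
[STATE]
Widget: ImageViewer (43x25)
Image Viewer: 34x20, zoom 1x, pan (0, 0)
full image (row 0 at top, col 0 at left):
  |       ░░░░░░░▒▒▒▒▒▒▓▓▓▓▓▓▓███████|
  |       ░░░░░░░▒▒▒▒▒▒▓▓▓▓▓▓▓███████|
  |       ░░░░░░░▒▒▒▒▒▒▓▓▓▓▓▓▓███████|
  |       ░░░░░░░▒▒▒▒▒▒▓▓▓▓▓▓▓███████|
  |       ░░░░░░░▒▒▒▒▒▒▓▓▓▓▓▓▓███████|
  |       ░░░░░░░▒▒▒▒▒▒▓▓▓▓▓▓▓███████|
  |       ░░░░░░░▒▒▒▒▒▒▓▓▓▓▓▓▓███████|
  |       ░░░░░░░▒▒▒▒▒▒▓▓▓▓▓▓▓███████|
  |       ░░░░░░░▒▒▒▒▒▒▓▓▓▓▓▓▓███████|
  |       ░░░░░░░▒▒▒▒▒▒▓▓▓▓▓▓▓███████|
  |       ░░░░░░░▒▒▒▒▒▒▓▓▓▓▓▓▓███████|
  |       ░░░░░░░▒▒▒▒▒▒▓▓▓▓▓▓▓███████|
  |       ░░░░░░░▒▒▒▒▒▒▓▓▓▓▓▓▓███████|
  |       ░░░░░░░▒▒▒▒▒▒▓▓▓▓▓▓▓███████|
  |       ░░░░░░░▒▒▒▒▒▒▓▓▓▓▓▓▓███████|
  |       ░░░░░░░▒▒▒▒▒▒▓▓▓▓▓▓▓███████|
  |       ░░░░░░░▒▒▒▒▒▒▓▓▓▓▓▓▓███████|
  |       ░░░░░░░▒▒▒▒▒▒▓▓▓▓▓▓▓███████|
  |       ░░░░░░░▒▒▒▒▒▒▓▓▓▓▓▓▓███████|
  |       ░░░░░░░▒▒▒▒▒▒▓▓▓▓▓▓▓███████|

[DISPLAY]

       ░░░░░░░▒▒▒▒▒▒▓▓▓▓▓▓▓███████         
       ░░░░░░░▒▒▒▒▒▒▓▓▓▓▓▓▓███████         
       ░░░░░░░▒▒▒▒▒▒▓▓▓▓▓▓▓███████         
       ░░░░░░░▒▒▒▒▒▒▓▓▓▓▓▓▓███████         
       ░░░░░░░▒▒▒▒▒▒▓▓▓▓▓▓▓███████         
       ░░░░░░░▒▒▒▒▒▒▓▓▓▓▓▓▓███████         
       ░░░░░░░▒▒▒▒▒▒▓▓▓▓▓▓▓███████         
       ░░░░░░░▒▒▒▒▒▒▓▓▓▓▓▓▓███████         
       ░░░░░░░▒▒▒▒▒▒▓▓▓▓▓▓▓███████         
       ░░░░░░░▒▒▒▒▒▒▓▓▓▓▓▓▓███████         
       ░░░░░░░▒▒▒▒▒▒▓▓▓▓▓▓▓███████         
       ░░░░░░░▒▒▒▒▒▒▓▓▓▓▓▓▓███████         
       ░░░░░░░▒▒▒▒▒▒▓▓▓▓▓▓▓███████         
       ░░░░░░░▒▒▒▒▒▒▓▓▓▓▓▓▓███████         
       ░░░░░░░▒▒▒▒▒▒▓▓▓▓▓▓▓███████         
       ░░░░░░░▒▒▒▒▒▒▓▓▓▓▓▓▓███████         
       ░░░░░░░▒▒▒▒▒▒▓▓▓▓▓▓▓███████         
       ░░░░░░░▒▒▒▒▒▒▓▓▓▓▓▓▓███████         
       ░░░░░░░▒▒▒▒▒▒▓▓▓▓▓▓▓███████         
       ░░░░░░░▒▒▒▒▒▒▓▓▓▓▓▓▓███████         
                                           
                                           
                                           
                                           
                                           


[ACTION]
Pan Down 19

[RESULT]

       ░░░░░░░▒▒▒▒▒▒▓▓▓▓▓▓▓███████         
                                           
                                           
                                           
                                           
                                           
                                           
                                           
                                           
                                           
                                           
                                           
                                           
                                           
                                           
                                           
                                           
                                           
                                           
                                           
                                           
                                           
                                           
                                           
                                           


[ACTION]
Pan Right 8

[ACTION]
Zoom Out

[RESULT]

░░░░░░▒▒▒▒▒▒▓▓▓▓▓▓▓███████                 
                                           
                                           
                                           
                                           
                                           
                                           
                                           
                                           
                                           
                                           
                                           
                                           
                                           
                                           
                                           
                                           
                                           
                                           
                                           
                                           
                                           
                                           
                                           
                                           


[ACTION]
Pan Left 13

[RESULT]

       ░░░░░░░▒▒▒▒▒▒▓▓▓▓▓▓▓███████         
                                           
                                           
                                           
                                           
                                           
                                           
                                           
                                           
                                           
                                           
                                           
                                           
                                           
                                           
                                           
                                           
                                           
                                           
                                           
                                           
                                           
                                           
                                           
                                           


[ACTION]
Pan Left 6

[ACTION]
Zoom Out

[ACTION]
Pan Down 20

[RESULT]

                                           
                                           
                                           
                                           
                                           
                                           
                                           
                                           
                                           
                                           
                                           
                                           
                                           
                                           
                                           
                                           
                                           
                                           
                                           
                                           
                                           
                                           
                                           
                                           
                                           


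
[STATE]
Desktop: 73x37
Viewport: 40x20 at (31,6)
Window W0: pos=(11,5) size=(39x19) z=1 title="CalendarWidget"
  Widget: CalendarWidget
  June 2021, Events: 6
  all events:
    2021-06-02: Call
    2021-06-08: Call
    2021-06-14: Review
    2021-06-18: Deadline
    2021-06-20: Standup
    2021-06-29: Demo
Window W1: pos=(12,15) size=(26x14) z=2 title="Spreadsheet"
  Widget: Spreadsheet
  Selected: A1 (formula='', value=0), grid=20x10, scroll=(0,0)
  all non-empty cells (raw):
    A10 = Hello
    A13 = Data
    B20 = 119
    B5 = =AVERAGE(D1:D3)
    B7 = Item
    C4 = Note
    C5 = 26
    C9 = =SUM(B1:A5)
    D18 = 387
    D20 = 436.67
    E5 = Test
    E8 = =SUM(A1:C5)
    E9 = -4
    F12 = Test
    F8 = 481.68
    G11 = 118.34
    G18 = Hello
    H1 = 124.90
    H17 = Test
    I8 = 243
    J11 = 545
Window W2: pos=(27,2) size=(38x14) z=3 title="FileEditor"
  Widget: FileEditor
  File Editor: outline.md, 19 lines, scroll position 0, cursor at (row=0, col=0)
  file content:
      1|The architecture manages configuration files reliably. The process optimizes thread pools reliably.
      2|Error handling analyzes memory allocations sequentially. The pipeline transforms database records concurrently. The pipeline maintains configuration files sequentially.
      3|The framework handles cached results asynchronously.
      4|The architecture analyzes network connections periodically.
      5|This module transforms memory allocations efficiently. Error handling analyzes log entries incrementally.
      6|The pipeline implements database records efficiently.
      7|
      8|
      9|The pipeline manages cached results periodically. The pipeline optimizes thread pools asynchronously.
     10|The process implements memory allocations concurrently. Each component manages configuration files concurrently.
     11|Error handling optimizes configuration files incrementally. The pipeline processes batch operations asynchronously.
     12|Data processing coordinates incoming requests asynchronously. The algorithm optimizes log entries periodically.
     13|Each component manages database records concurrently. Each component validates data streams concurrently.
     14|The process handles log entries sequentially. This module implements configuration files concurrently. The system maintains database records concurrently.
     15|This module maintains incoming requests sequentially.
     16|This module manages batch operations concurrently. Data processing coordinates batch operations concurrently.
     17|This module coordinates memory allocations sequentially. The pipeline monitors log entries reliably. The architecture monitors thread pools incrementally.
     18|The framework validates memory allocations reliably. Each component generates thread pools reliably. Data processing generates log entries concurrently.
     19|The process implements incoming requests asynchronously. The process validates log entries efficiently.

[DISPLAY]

or handling analyzes memory allo█┃      
 framework handles cached result░┃      
 architecture analyzes network c░┃      
s module transforms memory alloc░┃      
 pipeline implements database re░┃      
                                ░┃      
                                ░┃      
 pipeline manages cached results░┃      
 process implements memory alloc▼┃      
━━━━━━━━━━━━━━━━━━━━━━━━━━━━━━━━━┛      
      ┃           ┃                     
──────┨           ┃                     
      ┃           ┃                     
     C┃           ┃                     
------┃           ┃                     
 0    ┃           ┃                     
 0    ┃           ┃                     
 0    ┃━━━━━━━━━━━┛                     
 0Note┃                                 
 0    ┃                                 


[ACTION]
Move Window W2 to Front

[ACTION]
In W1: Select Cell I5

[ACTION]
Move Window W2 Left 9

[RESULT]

ng analyzes memory allo█┃               
k handles cached result░┃               
ture analyzes network c░┃               
transforms memory alloc░┃               
 implements database re░┃               
                       ░┃               
                       ░┃               
 manages cached results░┃               
implements memory alloc▼┃               
━━━━━━━━━━━━━━━━━━━━━━━━┛               
      ┃           ┃                     
──────┨           ┃                     
      ┃           ┃                     
     C┃           ┃                     
------┃           ┃                     
 0    ┃           ┃                     
 0    ┃           ┃                     
 0    ┃━━━━━━━━━━━┛                     
 0Note┃                                 
 0    ┃                                 


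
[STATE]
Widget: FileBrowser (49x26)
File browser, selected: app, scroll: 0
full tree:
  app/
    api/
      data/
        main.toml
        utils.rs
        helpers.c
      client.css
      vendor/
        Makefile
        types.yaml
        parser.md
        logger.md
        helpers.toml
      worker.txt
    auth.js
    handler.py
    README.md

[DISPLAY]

> [-] app/                                       
    [+] api/                                     
    auth.js                                      
    handler.py                                   
    README.md                                    
                                                 
                                                 
                                                 
                                                 
                                                 
                                                 
                                                 
                                                 
                                                 
                                                 
                                                 
                                                 
                                                 
                                                 
                                                 
                                                 
                                                 
                                                 
                                                 
                                                 
                                                 


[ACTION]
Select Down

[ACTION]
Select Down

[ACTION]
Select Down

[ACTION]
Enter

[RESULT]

  [-] app/                                       
    [+] api/                                     
    auth.js                                      
  > handler.py                                   
    README.md                                    
                                                 
                                                 
                                                 
                                                 
                                                 
                                                 
                                                 
                                                 
                                                 
                                                 
                                                 
                                                 
                                                 
                                                 
                                                 
                                                 
                                                 
                                                 
                                                 
                                                 
                                                 


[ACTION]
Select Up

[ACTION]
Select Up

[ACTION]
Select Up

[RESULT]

> [-] app/                                       
    [+] api/                                     
    auth.js                                      
    handler.py                                   
    README.md                                    
                                                 
                                                 
                                                 
                                                 
                                                 
                                                 
                                                 
                                                 
                                                 
                                                 
                                                 
                                                 
                                                 
                                                 
                                                 
                                                 
                                                 
                                                 
                                                 
                                                 
                                                 


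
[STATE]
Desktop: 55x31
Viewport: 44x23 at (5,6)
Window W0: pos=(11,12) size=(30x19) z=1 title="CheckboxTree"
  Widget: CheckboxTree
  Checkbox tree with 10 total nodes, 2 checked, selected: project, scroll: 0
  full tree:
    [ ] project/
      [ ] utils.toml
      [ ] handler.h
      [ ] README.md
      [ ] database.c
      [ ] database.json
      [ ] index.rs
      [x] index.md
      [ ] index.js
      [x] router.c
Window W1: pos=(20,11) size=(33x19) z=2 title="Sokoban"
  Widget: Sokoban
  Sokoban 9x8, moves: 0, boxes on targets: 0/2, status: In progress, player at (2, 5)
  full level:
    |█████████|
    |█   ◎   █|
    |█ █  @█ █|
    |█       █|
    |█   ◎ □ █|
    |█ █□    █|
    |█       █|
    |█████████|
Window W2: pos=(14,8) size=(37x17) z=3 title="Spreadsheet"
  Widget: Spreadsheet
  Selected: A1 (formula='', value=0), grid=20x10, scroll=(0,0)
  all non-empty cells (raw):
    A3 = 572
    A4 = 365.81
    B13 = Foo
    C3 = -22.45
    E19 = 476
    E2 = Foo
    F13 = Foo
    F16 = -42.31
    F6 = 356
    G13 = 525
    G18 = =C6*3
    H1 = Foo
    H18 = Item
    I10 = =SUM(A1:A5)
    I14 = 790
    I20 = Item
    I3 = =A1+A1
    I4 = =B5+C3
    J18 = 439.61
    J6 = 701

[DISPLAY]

                                            
                                            
         ┏━━━━━━━━━━━━━━━━━━━━━━━━━━━━━━━━━━
         ┃ Spreadsheet                      
         ┠──────────────────────────────────
         ┃A1:                               
      ┏━━┃       A       B       C       D  
      ┃ C┃----------------------------------
      ┠──┃  1      [0]       0       0      
      ┃>[┃  2        0       0       0      
      ┃  ┃  3      572       0  -22.45      
      ┃  ┃  4   365.81       0       0      
      ┃  ┃  5        0       0       0      
      ┃  ┃  6        0       0       0      
      ┃  ┃  7        0       0       0      
      ┃  ┃  8        0       0       0      
      ┃  ┃  9        0       0       0      
      ┃  ┃ 10        0       0       0      
      ┃  ┗━━━━━━━━━━━━━━━━━━━━━━━━━━━━━━━━━━
      ┃        ┃                            
      ┃        ┃                            
      ┃        ┃                            
      ┃        ┃                            


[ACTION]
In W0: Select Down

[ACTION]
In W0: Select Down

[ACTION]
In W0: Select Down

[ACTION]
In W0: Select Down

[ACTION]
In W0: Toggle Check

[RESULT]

                                            
                                            
         ┏━━━━━━━━━━━━━━━━━━━━━━━━━━━━━━━━━━
         ┃ Spreadsheet                      
         ┠──────────────────────────────────
         ┃A1:                               
      ┏━━┃       A       B       C       D  
      ┃ C┃----------------------------------
      ┠──┃  1      [0]       0       0      
      ┃ [┃  2        0       0       0      
      ┃  ┃  3      572       0  -22.45      
      ┃  ┃  4   365.81       0       0      
      ┃  ┃  5        0       0       0      
      ┃> ┃  6        0       0       0      
      ┃  ┃  7        0       0       0      
      ┃  ┃  8        0       0       0      
      ┃  ┃  9        0       0       0      
      ┃  ┃ 10        0       0       0      
      ┃  ┗━━━━━━━━━━━━━━━━━━━━━━━━━━━━━━━━━━
      ┃        ┃                            
      ┃        ┃                            
      ┃        ┃                            
      ┃        ┃                            


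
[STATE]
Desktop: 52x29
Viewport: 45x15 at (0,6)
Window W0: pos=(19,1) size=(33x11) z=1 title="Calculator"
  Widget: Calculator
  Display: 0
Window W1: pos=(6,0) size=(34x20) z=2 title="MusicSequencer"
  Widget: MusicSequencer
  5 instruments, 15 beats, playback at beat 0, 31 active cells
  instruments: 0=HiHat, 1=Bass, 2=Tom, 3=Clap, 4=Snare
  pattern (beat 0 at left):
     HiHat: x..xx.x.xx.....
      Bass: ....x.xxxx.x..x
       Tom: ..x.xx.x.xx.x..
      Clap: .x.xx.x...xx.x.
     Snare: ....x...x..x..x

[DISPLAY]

      ┃   Tom··█·██·█·██·█··           ┃     
      ┃  Clap·█·██·█···██·█·           ┃     
      ┃ Snare····█···█··█··█           ┃     
      ┃                                ┃     
      ┃                                ┃     
      ┃                                ┃━━━━━
      ┃                                ┃     
      ┃                                ┃     
      ┃                                ┃     
      ┃                                ┃     
      ┃                                ┃     
      ┃                                ┃     
      ┃                                ┃     
      ┗━━━━━━━━━━━━━━━━━━━━━━━━━━━━━━━━┛     
                                             


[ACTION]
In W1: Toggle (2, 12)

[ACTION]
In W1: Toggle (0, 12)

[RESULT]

      ┃   Tom··█·██·█·██····           ┃     
      ┃  Clap·█·██·█···██·█·           ┃     
      ┃ Snare····█···█··█··█           ┃     
      ┃                                ┃     
      ┃                                ┃     
      ┃                                ┃━━━━━
      ┃                                ┃     
      ┃                                ┃     
      ┃                                ┃     
      ┃                                ┃     
      ┃                                ┃     
      ┃                                ┃     
      ┃                                ┃     
      ┗━━━━━━━━━━━━━━━━━━━━━━━━━━━━━━━━┛     
                                             


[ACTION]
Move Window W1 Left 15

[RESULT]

┃   Tom··█·██·█·██····           ┃÷ │        
┃  Clap·█·██·█···██·█·           ┃──┤        
┃ Snare····█···█··█··█           ┃× │        
┃                                ┃──┤        
┃                                ┃- │        
┃                                ┃━━━━━━━━━━━
┃                                ┃           
┃                                ┃           
┃                                ┃           
┃                                ┃           
┃                                ┃           
┃                                ┃           
┃                                ┃           
┗━━━━━━━━━━━━━━━━━━━━━━━━━━━━━━━━┛           
                                             


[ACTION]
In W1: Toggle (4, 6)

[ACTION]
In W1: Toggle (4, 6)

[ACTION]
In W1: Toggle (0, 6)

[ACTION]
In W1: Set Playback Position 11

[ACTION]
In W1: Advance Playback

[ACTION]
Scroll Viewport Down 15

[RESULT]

┃                                ┃           
┃                                ┃           
┃                                ┃           
┃                                ┃           
┃                                ┃           
┗━━━━━━━━━━━━━━━━━━━━━━━━━━━━━━━━┛           
                                             
                                             
                                             
                                             
                                             
                                             
                                             
                                             
                                             


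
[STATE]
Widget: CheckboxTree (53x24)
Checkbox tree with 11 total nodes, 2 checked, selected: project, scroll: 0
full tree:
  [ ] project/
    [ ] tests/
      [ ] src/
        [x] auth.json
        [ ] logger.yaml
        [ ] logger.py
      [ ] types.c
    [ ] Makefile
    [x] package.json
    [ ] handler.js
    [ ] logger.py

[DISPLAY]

>[-] project/                                        
   [-] tests/                                        
     [-] src/                                        
       [x] auth.json                                 
       [ ] logger.yaml                               
       [ ] logger.py                                 
     [ ] types.c                                     
   [ ] Makefile                                      
   [x] package.json                                  
   [ ] handler.js                                    
   [ ] logger.py                                     
                                                     
                                                     
                                                     
                                                     
                                                     
                                                     
                                                     
                                                     
                                                     
                                                     
                                                     
                                                     
                                                     


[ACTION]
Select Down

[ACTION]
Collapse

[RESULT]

 [-] project/                                        
>  [-] tests/                                        
   [ ] Makefile                                      
   [x] package.json                                  
   [ ] handler.js                                    
   [ ] logger.py                                     
                                                     
                                                     
                                                     
                                                     
                                                     
                                                     
                                                     
                                                     
                                                     
                                                     
                                                     
                                                     
                                                     
                                                     
                                                     
                                                     
                                                     
                                                     


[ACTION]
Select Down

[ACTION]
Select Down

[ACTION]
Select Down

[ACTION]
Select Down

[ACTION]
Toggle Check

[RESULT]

 [-] project/                                        
   [-] tests/                                        
   [ ] Makefile                                      
   [x] package.json                                  
   [ ] handler.js                                    
>  [x] logger.py                                     
                                                     
                                                     
                                                     
                                                     
                                                     
                                                     
                                                     
                                                     
                                                     
                                                     
                                                     
                                                     
                                                     
                                                     
                                                     
                                                     
                                                     
                                                     
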